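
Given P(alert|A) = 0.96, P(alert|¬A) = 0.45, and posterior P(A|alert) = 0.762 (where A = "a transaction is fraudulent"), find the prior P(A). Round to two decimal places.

P(A) = 0.60

Bayes' rule in odds form gives O(A|E) = O(A)·[P(E|A)/P(E|¬A)], hence O(A) = O(A|E)/LR.
Posterior odds = 0.762/(1−0.762) = 3.2017. LR = 0.96/0.45 = 2.1333.
Prior odds = 3.2017/2.1333 = 1.5008, so P(A) = 1.5008/(1+1.5008) ≈ 0.60.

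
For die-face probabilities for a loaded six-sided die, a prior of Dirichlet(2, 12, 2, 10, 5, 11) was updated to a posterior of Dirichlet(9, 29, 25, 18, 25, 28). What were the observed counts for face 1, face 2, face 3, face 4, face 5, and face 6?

counts (7, 17, 23, 8, 20, 17)

For a Dirichlet(α) prior with multinomial counts c, the posterior is Dirichlet(α + c) componentwise.
Counts are posterior − prior componentwise: 9−2=7, 29−12=17, 25−2=23, 18−10=8, 25−5=20, 28−11=17.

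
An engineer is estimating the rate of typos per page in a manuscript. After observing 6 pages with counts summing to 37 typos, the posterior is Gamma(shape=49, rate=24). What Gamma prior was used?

A Gamma(α, β) prior (rate parametrization) on a Poisson rate with n observations summing to S gives posterior Gamma(α+S, β+n).
So α = 49 − 37 = 12 and β = 24 − 6 = 18.

Gamma(shape=12, rate=18)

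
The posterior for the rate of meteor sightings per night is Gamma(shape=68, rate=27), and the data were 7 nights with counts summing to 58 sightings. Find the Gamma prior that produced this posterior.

Gamma(shape=10, rate=20)

Gamma–Poisson conjugacy: posterior shape = α + Σxᵢ, posterior rate = β + n.
So α = 68 − 58 = 10 and β = 27 − 7 = 20.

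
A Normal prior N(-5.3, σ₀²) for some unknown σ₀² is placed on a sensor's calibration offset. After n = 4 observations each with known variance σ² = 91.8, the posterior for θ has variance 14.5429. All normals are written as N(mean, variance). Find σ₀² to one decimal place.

For the Normal–Normal model with known σ², precisions add: τ_n = τ₀ + n/σ².
So 1/σ₀² = 1/14.5429 − 4/91.8 = 0.068762 − 0.043573 = 0.025189.
Hence σ₀² = 1/0.025189 ≈ 39.7.

σ₀² = 39.7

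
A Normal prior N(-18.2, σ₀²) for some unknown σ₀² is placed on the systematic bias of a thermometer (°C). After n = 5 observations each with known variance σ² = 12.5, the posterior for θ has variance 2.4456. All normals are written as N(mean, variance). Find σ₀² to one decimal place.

For the Normal–Normal model with known σ², precisions add: τ_n = τ₀ + n/σ².
So 1/σ₀² = 1/2.4456 − 5/12.5 = 0.408898 − 0.400000 = 0.008898.
Hence σ₀² = 1/0.008898 ≈ 112.4.

σ₀² = 112.4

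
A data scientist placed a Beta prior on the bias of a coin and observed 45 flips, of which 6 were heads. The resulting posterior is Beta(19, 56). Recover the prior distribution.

Beta is conjugate to the binomial likelihood: posterior = Beta(α+s, β+f).
Subtract the data counts: 19−6=13, 56−39=17.

Beta(13, 17)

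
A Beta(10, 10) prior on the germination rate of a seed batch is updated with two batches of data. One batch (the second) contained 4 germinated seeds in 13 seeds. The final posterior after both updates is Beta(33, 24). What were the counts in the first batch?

19 germinated seeds and 5 non-germinating seeds

Because Beta–binomial updating is additive in the counts, the combined data contributed (α_post−α_prior, β_post−β_prior) successes and failures.
Total across both batches: 33−10=23 germinated seeds, 24−10=14 non-germinating seeds.
Subtract the second batch: 23−4=19 germinated seeds and 14−9=5 non-germinating seeds.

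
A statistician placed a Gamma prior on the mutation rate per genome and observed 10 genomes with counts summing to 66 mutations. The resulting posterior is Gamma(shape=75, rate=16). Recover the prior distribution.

A Gamma(α, β) prior (rate parametrization) on a Poisson rate with n observations summing to S gives posterior Gamma(α+S, β+n).
So α = 75 − 66 = 9 and β = 16 − 10 = 6.

Gamma(shape=9, rate=6)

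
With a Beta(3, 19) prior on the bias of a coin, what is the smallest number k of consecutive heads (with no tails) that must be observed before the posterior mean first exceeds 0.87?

k = 125

After k heads and 0 tails the posterior is Beta(3+k, 19), with mean (3+k)/(3+19+k).
Set (3+k)/(22+k) > 0.87 and solve: k > (0.87·22 − 3)/(1 − 0.87) = 124.154.
The smallest integer exceeding 124.154 is 125, and checking k=125: (128)/(147) = 0.8707 > 0.87.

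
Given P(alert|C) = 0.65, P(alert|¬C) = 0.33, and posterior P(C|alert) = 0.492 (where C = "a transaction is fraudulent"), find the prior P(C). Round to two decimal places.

P(C) = 0.33

In odds form, posterior odds = prior odds × likelihood ratio, so prior odds = posterior odds ÷ LR.
Posterior odds = 0.492/(1−0.492) = 0.9685. LR = 0.65/0.33 = 1.9697.
Prior odds = 0.9685/1.9697 = 0.4917, so P(C) = 0.4917/(1+0.4917) ≈ 0.33.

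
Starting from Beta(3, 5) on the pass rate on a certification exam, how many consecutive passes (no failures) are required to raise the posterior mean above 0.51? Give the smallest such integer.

k = 3

After k passes and 0 failures the posterior is Beta(3+k, 5), with mean (3+k)/(3+5+k).
Set (3+k)/(8+k) > 0.51 and solve: k > (0.51·8 − 3)/(1 − 0.51) = 2.204.
The smallest integer exceeding 2.204 is 3.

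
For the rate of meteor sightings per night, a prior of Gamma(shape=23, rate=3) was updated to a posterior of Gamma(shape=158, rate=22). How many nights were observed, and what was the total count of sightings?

Gamma–Poisson conjugacy: posterior shape = α + Σxᵢ, posterior rate = β + n.
Matching: Σxᵢ = 158 − 23 = 135 and n = 22 − 3 = 19.

n = 19 nights with total 135 sightings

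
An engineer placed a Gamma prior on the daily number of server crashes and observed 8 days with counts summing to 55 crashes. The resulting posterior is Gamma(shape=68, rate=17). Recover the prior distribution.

Gamma–Poisson conjugacy: posterior shape = α + Σxᵢ, posterior rate = β + n.
So α = 68 − 55 = 13 and β = 17 − 8 = 9.

Gamma(shape=13, rate=9)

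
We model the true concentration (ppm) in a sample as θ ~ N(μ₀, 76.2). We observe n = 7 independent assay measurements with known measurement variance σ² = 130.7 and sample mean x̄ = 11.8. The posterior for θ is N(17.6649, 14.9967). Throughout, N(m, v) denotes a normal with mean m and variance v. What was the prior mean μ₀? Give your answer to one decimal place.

μ₀ = 41.6

The posterior mean is a precision-weighted average: μ_n = (τ₀μ₀ + τ_data·x̄)/(τ₀+τ_data), with τ₀=1/σ₀² and τ_data=n/σ².
Here τ₀ = 1/76.2 = 0.013123 and τ_data = 7/130.7 = 0.053558, so τ_n = 0.066681.
Rearranging for μ₀: μ₀ = (μ_n·τ_n − τ_data·x̄)/τ₀ = (17.6649·0.066681 − 0.053558·11.8) / 0.013123 = 0.545929/0.013123 ≈ 41.6.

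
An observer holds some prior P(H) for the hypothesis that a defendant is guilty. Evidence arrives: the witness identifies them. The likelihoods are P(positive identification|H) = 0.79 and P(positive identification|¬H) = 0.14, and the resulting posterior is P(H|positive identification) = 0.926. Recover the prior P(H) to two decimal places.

In odds form, posterior odds = prior odds × likelihood ratio, so prior odds = posterior odds ÷ LR.
Posterior odds = 0.926/(1−0.926) = 12.5135. LR = 0.79/0.14 = 5.6429.
Prior odds = 12.5135/5.6429 = 2.2176, so P(H) = 2.2176/(1+2.2176) ≈ 0.69.

P(H) = 0.69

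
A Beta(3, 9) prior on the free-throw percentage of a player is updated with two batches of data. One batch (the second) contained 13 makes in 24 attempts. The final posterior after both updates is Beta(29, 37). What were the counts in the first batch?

13 makes and 17 misses

Sequential conjugate updates are equivalent to a single update on the pooled data, so total successes = posterior α − prior α and total failures = posterior β − prior β.
Total across both batches: 29−3=26 makes, 37−9=28 misses.
Subtract the second batch: 26−13=13 makes and 28−11=17 misses.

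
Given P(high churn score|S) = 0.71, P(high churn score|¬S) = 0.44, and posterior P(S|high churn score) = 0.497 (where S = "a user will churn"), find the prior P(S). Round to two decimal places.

P(S) = 0.38

In odds form, posterior odds = prior odds × likelihood ratio, so prior odds = posterior odds ÷ LR.
Posterior odds = 0.497/(1−0.497) = 0.9881. LR = 0.71/0.44 = 1.6136.
Prior odds = 0.9881/1.6136 = 0.6124, so P(S) = 0.6124/(1+0.6124) ≈ 0.38.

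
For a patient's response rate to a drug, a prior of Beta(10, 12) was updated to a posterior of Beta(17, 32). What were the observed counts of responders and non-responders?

7 responders and 20 non-responders

Under Beta–binomial conjugacy the posterior parameters are (α+s, β+f).
Match parameters: s=17−10=7, f=32−12=20.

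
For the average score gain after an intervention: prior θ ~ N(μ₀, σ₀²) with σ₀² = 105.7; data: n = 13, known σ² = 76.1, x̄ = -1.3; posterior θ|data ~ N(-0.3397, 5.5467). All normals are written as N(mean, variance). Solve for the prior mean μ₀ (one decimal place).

With known observation variance, the Normal–Normal posterior has precision τ_n = τ₀ + n/σ² and mean μ_n = (τ₀μ₀ + (n/σ²)x̄)/τ_n.
Here τ₀ = 1/105.7 = 0.009461 and τ_data = 13/76.1 = 0.170828, so τ_n = 0.180289.
Rearranging for μ₀: μ₀ = (μ_n·τ_n − τ_data·x̄)/τ₀ = (-0.3397·0.180289 − 0.170828·-1.3) / 0.009461 = 0.160832/0.009461 ≈ 17.0.

μ₀ = 17.0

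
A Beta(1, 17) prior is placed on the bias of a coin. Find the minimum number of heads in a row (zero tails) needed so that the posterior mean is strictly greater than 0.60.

k = 25

After k heads and 0 tails the posterior is Beta(1+k, 17), with mean (1+k)/(1+17+k).
Set (1+k)/(18+k) > 0.60 and solve: k > (0.60·18 − 1)/(1 − 0.60) = 24.500.
The smallest integer exceeding 24.500 is 25.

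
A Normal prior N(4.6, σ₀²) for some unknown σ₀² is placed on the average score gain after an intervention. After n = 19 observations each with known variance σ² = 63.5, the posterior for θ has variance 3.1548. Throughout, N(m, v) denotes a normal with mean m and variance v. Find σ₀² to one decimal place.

For the Normal–Normal model with known σ², precisions add: τ_n = τ₀ + n/σ².
So 1/σ₀² = 1/3.1548 − 19/63.5 = 0.316977 − 0.299213 = 0.017764.
Hence σ₀² = 1/0.017764 ≈ 56.3.

σ₀² = 56.3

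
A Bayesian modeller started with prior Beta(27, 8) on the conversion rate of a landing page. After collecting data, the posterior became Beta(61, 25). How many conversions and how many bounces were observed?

34 conversions and 17 bounces

Beta is conjugate to the binomial likelihood: posterior = Beta(α+s, β+f).
Match parameters: s=61−27=34, f=25−8=17.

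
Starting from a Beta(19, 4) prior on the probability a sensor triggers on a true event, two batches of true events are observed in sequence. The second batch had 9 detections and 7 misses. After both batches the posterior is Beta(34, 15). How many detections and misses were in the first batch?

Sequential conjugate updates are equivalent to a single update on the pooled data, so total successes = posterior α − prior α and total failures = posterior β − prior β.
Total across both batches: 34−19=15 detections, 15−4=11 misses.
Subtract the second batch: 15−9=6 detections and 11−7=4 misses.

6 detections and 4 misses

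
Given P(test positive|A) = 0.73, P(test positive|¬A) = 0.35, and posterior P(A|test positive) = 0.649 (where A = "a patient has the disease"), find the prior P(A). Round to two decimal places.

In odds form, posterior odds = prior odds × likelihood ratio, so prior odds = posterior odds ÷ LR.
Posterior odds = 0.649/(1−0.649) = 1.8490. LR = 0.73/0.35 = 2.0857.
Prior odds = 1.8490/2.0857 = 0.8865, so P(A) = 0.8865/(1+0.8865) ≈ 0.47.

P(A) = 0.47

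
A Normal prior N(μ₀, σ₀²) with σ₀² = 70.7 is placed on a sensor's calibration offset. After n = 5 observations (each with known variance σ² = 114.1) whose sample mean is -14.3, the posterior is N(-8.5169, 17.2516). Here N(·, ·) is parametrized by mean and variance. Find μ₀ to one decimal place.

With known observation variance, the Normal–Normal posterior has precision τ_n = τ₀ + n/σ² and mean μ_n = (τ₀μ₀ + (n/σ²)x̄)/τ_n.
Here τ₀ = 1/70.7 = 0.014144 and τ_data = 5/114.1 = 0.043821, so τ_n = 0.057965.
Rearranging for μ₀: μ₀ = (μ_n·τ_n − τ_data·x̄)/τ₀ = (-8.5169·0.057965 − 0.043821·-14.3) / 0.014144 = 0.132958/0.014144 ≈ 9.4.

μ₀ = 9.4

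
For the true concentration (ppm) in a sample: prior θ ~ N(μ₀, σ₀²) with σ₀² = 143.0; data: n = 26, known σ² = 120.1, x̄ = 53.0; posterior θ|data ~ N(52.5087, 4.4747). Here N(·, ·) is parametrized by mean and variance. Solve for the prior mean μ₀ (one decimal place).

The posterior mean is a precision-weighted average: μ_n = (τ₀μ₀ + τ_data·x̄)/(τ₀+τ_data), with τ₀=1/σ₀² and τ_data=n/σ².
Here τ₀ = 1/143.0 = 0.006993 and τ_data = 26/120.1 = 0.216486, so τ_n = 0.223479.
Rearranging for μ₀: μ₀ = (μ_n·τ_n − τ_data·x̄)/τ₀ = (52.5087·0.223479 − 0.216486·53.0) / 0.006993 = 0.260834/0.006993 ≈ 37.3.

μ₀ = 37.3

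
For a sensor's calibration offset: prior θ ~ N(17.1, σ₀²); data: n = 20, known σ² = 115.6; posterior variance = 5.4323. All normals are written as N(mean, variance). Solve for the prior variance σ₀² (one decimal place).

Posterior precision equals prior precision plus data precision: 1/σ_n² = 1/σ₀² + n/σ².
So 1/σ₀² = 1/5.4323 − 20/115.6 = 0.184084 − 0.173010 = 0.011074.
Hence σ₀² = 1/0.011074 ≈ 90.3.

σ₀² = 90.3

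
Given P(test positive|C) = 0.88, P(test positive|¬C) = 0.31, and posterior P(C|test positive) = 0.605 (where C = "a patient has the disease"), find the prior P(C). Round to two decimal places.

P(C) = 0.35

Bayes' rule in odds form gives O(C|E) = O(C)·[P(E|C)/P(E|¬C)], hence O(C) = O(C|E)/LR.
Posterior odds = 0.605/(1−0.605) = 1.5316. LR = 0.88/0.31 = 2.8387.
Prior odds = 1.5316/2.8387 = 0.5395, so P(C) = 0.5395/(1+0.5395) ≈ 0.35.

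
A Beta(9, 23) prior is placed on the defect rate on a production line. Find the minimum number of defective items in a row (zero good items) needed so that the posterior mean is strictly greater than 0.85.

k = 122

After k defective items and 0 good items the posterior is Beta(9+k, 23), with mean (9+k)/(9+23+k).
Set (9+k)/(32+k) > 0.85 and solve: k > (0.85·32 − 9)/(1 − 0.85) = 121.333.
The smallest integer exceeding 121.333 is 122, and checking k=122: (131)/(154) = 0.8506 > 0.85.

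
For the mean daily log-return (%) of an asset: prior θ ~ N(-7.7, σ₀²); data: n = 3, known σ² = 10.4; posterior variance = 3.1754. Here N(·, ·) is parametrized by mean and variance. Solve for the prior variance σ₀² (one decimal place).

σ₀² = 37.8

For the Normal–Normal model with known σ², precisions add: τ_n = τ₀ + n/σ².
So 1/σ₀² = 1/3.1754 − 3/10.4 = 0.314921 − 0.288462 = 0.026459.
Hence σ₀² = 1/0.026459 ≈ 37.8.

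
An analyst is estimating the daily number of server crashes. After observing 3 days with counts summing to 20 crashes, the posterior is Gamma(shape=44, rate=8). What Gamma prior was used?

Gamma–Poisson conjugacy: posterior shape = α + Σxᵢ, posterior rate = β + n.
So α = 44 − 20 = 24 and β = 8 − 3 = 5.

Gamma(shape=24, rate=5)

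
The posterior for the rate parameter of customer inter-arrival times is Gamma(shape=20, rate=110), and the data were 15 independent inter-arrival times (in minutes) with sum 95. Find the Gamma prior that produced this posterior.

Gamma–exponential conjugacy: posterior shape = α + n, posterior rate = β + Σtᵢ.
So α = 20 − 15 = 5 and β = 110 − 95 = 15.

Gamma(shape=5, rate=15)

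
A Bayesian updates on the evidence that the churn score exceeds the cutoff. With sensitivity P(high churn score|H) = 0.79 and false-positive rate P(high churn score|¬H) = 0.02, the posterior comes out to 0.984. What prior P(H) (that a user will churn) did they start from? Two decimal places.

In odds form, posterior odds = prior odds × likelihood ratio, so prior odds = posterior odds ÷ LR.
Posterior odds = 0.984/(1−0.984) = 61.5000. LR = 0.79/0.02 = 39.5000.
Prior odds = 61.5000/39.5000 = 1.5570, so P(H) = 1.5570/(1+1.5570) ≈ 0.61.

P(H) = 0.61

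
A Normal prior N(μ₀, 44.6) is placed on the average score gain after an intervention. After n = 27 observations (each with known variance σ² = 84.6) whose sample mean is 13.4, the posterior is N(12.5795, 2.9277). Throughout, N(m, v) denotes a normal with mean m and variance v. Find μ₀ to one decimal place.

μ₀ = 0.9

With known observation variance, the Normal–Normal posterior has precision τ_n = τ₀ + n/σ² and mean μ_n = (τ₀μ₀ + (n/σ²)x̄)/τ_n.
Here τ₀ = 1/44.6 = 0.022422 and τ_data = 27/84.6 = 0.319149, so τ_n = 0.341571.
Rearranging for μ₀: μ₀ = (μ_n·τ_n − τ_data·x̄)/τ₀ = (12.5795·0.341571 − 0.319149·13.4) / 0.022422 = 0.020196/0.022422 ≈ 0.9.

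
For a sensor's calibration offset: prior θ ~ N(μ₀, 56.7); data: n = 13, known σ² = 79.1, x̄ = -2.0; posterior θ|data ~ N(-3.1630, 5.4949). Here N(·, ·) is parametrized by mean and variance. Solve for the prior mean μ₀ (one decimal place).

The posterior mean is a precision-weighted average: μ_n = (τ₀μ₀ + τ_data·x̄)/(τ₀+τ_data), with τ₀=1/σ₀² and τ_data=n/σ².
Here τ₀ = 1/56.7 = 0.017637 and τ_data = 13/79.1 = 0.164349, so τ_n = 0.181986.
Rearranging for μ₀: μ₀ = (μ_n·τ_n − τ_data·x̄)/τ₀ = (-3.1630·0.181986 − 0.164349·-2.0) / 0.017637 = -0.246924/0.017637 ≈ -14.0.

μ₀ = -14.0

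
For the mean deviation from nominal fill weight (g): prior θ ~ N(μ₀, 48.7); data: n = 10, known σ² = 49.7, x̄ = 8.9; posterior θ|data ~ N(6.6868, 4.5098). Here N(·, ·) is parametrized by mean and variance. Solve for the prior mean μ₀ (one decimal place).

μ₀ = -15.0

The posterior mean is a precision-weighted average: μ_n = (τ₀μ₀ + τ_data·x̄)/(τ₀+τ_data), with τ₀=1/σ₀² and τ_data=n/σ².
Here τ₀ = 1/48.7 = 0.020534 and τ_data = 10/49.7 = 0.201207, so τ_n = 0.221741.
Rearranging for μ₀: μ₀ = (μ_n·τ_n − τ_data·x̄)/τ₀ = (6.6868·0.221741 − 0.201207·8.9) / 0.020534 = -0.308005/0.020534 ≈ -15.0.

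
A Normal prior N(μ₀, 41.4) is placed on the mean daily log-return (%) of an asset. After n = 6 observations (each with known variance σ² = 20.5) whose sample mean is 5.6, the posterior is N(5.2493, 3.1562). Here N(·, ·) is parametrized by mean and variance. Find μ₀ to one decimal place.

μ₀ = 1.0

With known observation variance, the Normal–Normal posterior has precision τ_n = τ₀ + n/σ² and mean μ_n = (τ₀μ₀ + (n/σ²)x̄)/τ_n.
Here τ₀ = 1/41.4 = 0.024155 and τ_data = 6/20.5 = 0.292683, so τ_n = 0.316838.
Rearranging for μ₀: μ₀ = (μ_n·τ_n − τ_data·x̄)/τ₀ = (5.2493·0.316838 − 0.292683·5.6) / 0.024155 = 0.024153/0.024155 ≈ 1.0.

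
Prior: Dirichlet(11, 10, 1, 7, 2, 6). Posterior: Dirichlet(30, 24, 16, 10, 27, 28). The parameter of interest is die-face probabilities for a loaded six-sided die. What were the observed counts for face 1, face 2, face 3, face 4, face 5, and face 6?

For a Dirichlet(α) prior with multinomial counts c, the posterior is Dirichlet(α + c) componentwise.
Counts are posterior − prior componentwise: 30−11=19, 24−10=14, 16−1=15, 10−7=3, 27−2=25, 28−6=22.

counts (19, 14, 15, 3, 25, 22)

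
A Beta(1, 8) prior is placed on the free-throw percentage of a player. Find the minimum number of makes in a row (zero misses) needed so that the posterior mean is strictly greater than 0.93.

After k makes and 0 misses the posterior is Beta(1+k, 8), with mean (1+k)/(1+8+k).
Set (1+k)/(9+k) > 0.93 and solve: k > (0.93·9 − 1)/(1 − 0.93) = 105.286.
The smallest integer exceeding 105.286 is 106.

k = 106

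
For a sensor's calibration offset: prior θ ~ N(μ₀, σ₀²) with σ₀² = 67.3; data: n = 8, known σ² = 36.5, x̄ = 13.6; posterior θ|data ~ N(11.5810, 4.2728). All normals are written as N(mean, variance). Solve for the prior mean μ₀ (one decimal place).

With known observation variance, the Normal–Normal posterior has precision τ_n = τ₀ + n/σ² and mean μ_n = (τ₀μ₀ + (n/σ²)x̄)/τ_n.
Here τ₀ = 1/67.3 = 0.014859 and τ_data = 8/36.5 = 0.219178, so τ_n = 0.234037.
Rearranging for μ₀: μ₀ = (μ_n·τ_n − τ_data·x̄)/τ₀ = (11.5810·0.234037 − 0.219178·13.6) / 0.014859 = -0.270438/0.014859 ≈ -18.2.

μ₀ = -18.2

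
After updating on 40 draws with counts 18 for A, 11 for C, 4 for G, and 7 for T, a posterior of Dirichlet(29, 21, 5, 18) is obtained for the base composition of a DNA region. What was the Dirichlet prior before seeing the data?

For a Dirichlet(α) prior with multinomial counts c, the posterior is Dirichlet(α + c) componentwise.
Subtract each count from the matching posterior parameter: 29−18=11, 21−11=10, 5−4=1, 18−7=11.

Dirichlet(11, 10, 1, 11)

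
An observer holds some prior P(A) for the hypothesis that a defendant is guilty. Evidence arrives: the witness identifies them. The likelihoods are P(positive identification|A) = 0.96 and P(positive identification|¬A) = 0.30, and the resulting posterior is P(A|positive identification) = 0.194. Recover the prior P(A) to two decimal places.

Bayes' rule in odds form gives O(A|E) = O(A)·[P(E|A)/P(E|¬A)], hence O(A) = O(A|E)/LR.
Posterior odds = 0.194/(1−0.194) = 0.2407. LR = 0.96/0.30 = 3.2000.
Prior odds = 0.2407/3.2000 = 0.0752, so P(A) = 0.0752/(1+0.0752) ≈ 0.07.

P(A) = 0.07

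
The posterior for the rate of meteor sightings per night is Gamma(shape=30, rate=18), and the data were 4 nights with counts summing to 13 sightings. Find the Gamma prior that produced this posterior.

A Gamma(α, β) prior (rate parametrization) on a Poisson rate with n observations summing to S gives posterior Gamma(α+S, β+n).
So α = 30 − 13 = 17 and β = 18 − 4 = 14.

Gamma(shape=17, rate=14)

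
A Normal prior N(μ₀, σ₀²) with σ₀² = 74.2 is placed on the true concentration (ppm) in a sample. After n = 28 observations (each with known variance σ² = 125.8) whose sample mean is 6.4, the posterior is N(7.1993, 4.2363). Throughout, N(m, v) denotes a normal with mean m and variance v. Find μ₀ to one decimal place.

The posterior mean is a precision-weighted average: μ_n = (τ₀μ₀ + τ_data·x̄)/(τ₀+τ_data), with τ₀=1/σ₀² and τ_data=n/σ².
Here τ₀ = 1/74.2 = 0.013477 and τ_data = 28/125.8 = 0.222576, so τ_n = 0.236053.
Rearranging for μ₀: μ₀ = (μ_n·τ_n − τ_data·x̄)/τ₀ = (7.1993·0.236053 − 0.222576·6.4) / 0.013477 = 0.274930/0.013477 ≈ 20.4.

μ₀ = 20.4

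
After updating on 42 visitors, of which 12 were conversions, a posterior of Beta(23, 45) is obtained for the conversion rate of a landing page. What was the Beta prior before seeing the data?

Under Beta–binomial conjugacy the posterior parameters are (α+s, β+f).
So α = 23 − 12 = 11 and β = 45 − 30 = 15.

Beta(11, 15)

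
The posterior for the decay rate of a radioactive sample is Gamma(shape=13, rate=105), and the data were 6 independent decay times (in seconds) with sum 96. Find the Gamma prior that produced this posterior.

For an exponential likelihood with a Gamma(α, β) prior on the rate, n observations with total T give posterior Gamma(α+n, β+T).
So α = 13 − 6 = 7 and β = 105 − 96 = 9.

Gamma(shape=7, rate=9)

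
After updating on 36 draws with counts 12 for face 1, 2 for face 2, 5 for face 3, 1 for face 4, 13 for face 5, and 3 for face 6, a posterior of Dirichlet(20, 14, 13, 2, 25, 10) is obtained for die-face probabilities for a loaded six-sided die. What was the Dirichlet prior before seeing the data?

For a Dirichlet(α) prior with multinomial counts c, the posterior is Dirichlet(α + c) componentwise.
Subtract each count from the matching posterior parameter: 20−12=8, 14−2=12, 13−5=8, 2−1=1, 25−13=12, 10−3=7.

Dirichlet(8, 12, 8, 1, 12, 7)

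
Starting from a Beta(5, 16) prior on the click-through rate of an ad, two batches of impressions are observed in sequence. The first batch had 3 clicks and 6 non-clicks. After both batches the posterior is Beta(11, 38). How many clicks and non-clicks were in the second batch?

Sequential conjugate updates are equivalent to a single update on the pooled data, so total successes = posterior α − prior α and total failures = posterior β − prior β.
Total across both batches: 11−5=6 clicks, 38−16=22 non-clicks.
Subtract the first batch: 6−3=3 clicks and 22−6=16 non-clicks.

3 clicks and 16 non-clicks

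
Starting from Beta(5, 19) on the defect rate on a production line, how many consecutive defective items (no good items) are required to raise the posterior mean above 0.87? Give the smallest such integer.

After k defective items and 0 good items the posterior is Beta(5+k, 19), with mean (5+k)/(5+19+k).
Set (5+k)/(24+k) > 0.87 and solve: k > (0.87·24 − 5)/(1 − 0.87) = 122.154.
The smallest integer exceeding 122.154 is 123.

k = 123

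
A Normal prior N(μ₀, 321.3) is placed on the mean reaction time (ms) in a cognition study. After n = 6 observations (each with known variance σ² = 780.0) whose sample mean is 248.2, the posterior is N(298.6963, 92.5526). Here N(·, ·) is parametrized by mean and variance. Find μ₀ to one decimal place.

With known observation variance, the Normal–Normal posterior has precision τ_n = τ₀ + n/σ² and mean μ_n = (τ₀μ₀ + (n/σ²)x̄)/τ_n.
Here τ₀ = 1/321.3 = 0.003112 and τ_data = 6/780.0 = 0.007692, so τ_n = 0.010804.
Rearranging for μ₀: μ₀ = (μ_n·τ_n − τ_data·x̄)/τ₀ = (298.6963·0.010804 − 0.007692·248.2) / 0.003112 = 1.317960/0.003112 ≈ 423.5.

μ₀ = 423.5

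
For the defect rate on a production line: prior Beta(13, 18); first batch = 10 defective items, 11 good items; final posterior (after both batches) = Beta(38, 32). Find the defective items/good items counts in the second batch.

Because Beta–binomial updating is additive in the counts, the combined data contributed (α_post−α_prior, β_post−β_prior) successes and failures.
Total across both batches: 38−13=25 defective items, 32−18=14 good items.
Subtract the first batch: 25−10=15 defective items and 14−11=3 good items.

15 defective items and 3 good items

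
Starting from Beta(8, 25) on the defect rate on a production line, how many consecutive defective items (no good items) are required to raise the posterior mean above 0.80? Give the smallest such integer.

k = 93

After k defective items and 0 good items the posterior is Beta(8+k, 25), with mean (8+k)/(8+25+k).
Set (8+k)/(33+k) > 0.80 and solve: k > (0.80·33 − 8)/(1 − 0.80) = 92.000.
The smallest integer exceeding 92.000 is 93.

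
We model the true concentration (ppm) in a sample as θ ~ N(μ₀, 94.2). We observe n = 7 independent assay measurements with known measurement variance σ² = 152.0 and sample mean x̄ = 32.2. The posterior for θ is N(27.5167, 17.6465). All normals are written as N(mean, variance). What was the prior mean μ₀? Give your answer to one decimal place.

With known observation variance, the Normal–Normal posterior has precision τ_n = τ₀ + n/σ² and mean μ_n = (τ₀μ₀ + (n/σ²)x̄)/τ_n.
Here τ₀ = 1/94.2 = 0.010616 and τ_data = 7/152.0 = 0.046053, so τ_n = 0.056669.
Rearranging for μ₀: μ₀ = (μ_n·τ_n − τ_data·x̄)/τ₀ = (27.5167·0.056669 − 0.046053·32.2) / 0.010616 = 0.076437/0.010616 ≈ 7.2.

μ₀ = 7.2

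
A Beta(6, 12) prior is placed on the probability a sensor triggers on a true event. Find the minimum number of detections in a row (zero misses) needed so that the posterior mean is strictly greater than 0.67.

After k detections and 0 misses the posterior is Beta(6+k, 12), with mean (6+k)/(6+12+k).
Set (6+k)/(18+k) > 0.67 and solve: k > (0.67·18 − 6)/(1 − 0.67) = 18.364.
The smallest integer exceeding 18.364 is 19, and checking k=19: (25)/(37) = 0.6757 > 0.67.

k = 19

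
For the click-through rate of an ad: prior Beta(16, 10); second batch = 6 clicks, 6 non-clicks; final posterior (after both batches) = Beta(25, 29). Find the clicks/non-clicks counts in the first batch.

Sequential conjugate updates are equivalent to a single update on the pooled data, so total successes = posterior α − prior α and total failures = posterior β − prior β.
Total across both batches: 25−16=9 clicks, 29−10=19 non-clicks.
Subtract the second batch: 9−6=3 clicks and 19−6=13 non-clicks.

3 clicks and 13 non-clicks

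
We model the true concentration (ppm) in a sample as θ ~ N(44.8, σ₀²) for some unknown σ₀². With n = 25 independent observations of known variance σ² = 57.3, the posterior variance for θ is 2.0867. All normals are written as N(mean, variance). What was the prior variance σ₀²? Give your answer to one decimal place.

Posterior precision equals prior precision plus data precision: 1/σ_n² = 1/σ₀² + n/σ².
So 1/σ₀² = 1/2.0867 − 25/57.3 = 0.479226 − 0.436300 = 0.042926.
Hence σ₀² = 1/0.042926 ≈ 23.3.

σ₀² = 23.3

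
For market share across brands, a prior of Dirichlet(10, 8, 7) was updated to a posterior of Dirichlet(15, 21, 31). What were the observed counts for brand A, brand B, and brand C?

counts (5, 13, 24)

For a Dirichlet(α) prior with multinomial counts c, the posterior is Dirichlet(α + c) componentwise.
Counts are posterior − prior componentwise: 15−10=5, 21−8=13, 31−7=24.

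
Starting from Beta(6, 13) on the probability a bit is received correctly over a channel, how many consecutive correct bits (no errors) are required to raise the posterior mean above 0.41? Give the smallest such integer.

k = 4

After k correct bits and 0 errors the posterior is Beta(6+k, 13), with mean (6+k)/(6+13+k).
Set (6+k)/(19+k) > 0.41 and solve: k > (0.41·19 − 6)/(1 − 0.41) = 3.034.
The smallest integer exceeding 3.034 is 4, and checking k=4: (10)/(23) = 0.4348 > 0.41.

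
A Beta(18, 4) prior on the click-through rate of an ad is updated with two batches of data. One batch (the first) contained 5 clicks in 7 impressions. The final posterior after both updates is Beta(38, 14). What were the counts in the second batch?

Sequential conjugate updates are equivalent to a single update on the pooled data, so total successes = posterior α − prior α and total failures = posterior β − prior β.
Total across both batches: 38−18=20 clicks, 14−4=10 non-clicks.
Subtract the first batch: 20−5=15 clicks and 10−2=8 non-clicks.

15 clicks and 8 non-clicks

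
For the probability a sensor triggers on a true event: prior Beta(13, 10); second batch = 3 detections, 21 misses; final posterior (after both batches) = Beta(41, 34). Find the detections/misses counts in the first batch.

25 detections and 3 misses

Because Beta–binomial updating is additive in the counts, the combined data contributed (α_post−α_prior, β_post−β_prior) successes and failures.
Total across both batches: 41−13=28 detections, 34−10=24 misses.
Subtract the second batch: 28−3=25 detections and 24−21=3 misses.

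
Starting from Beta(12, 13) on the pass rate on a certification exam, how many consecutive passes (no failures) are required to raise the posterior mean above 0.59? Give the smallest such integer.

k = 7

After k passes and 0 failures the posterior is Beta(12+k, 13), with mean (12+k)/(12+13+k).
Set (12+k)/(25+k) > 0.59 and solve: k > (0.59·25 − 12)/(1 − 0.59) = 6.707.
The smallest integer exceeding 6.707 is 7, and checking k=7: (19)/(32) = 0.5938 > 0.59.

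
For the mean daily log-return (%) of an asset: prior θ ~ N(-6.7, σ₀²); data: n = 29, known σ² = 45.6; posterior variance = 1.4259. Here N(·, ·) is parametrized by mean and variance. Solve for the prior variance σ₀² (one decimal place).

For the Normal–Normal model with known σ², precisions add: τ_n = τ₀ + n/σ².
So 1/σ₀² = 1/1.4259 − 29/45.6 = 0.701311 − 0.635965 = 0.065346.
Hence σ₀² = 1/0.065346 ≈ 15.3.

σ₀² = 15.3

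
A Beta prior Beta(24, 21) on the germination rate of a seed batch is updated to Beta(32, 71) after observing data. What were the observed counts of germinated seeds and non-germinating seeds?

8 germinated seeds and 50 non-germinating seeds

Under Beta–binomial conjugacy the posterior parameters are (a+s, b+f).
Match parameters: s=32−24=8, f=71−21=50.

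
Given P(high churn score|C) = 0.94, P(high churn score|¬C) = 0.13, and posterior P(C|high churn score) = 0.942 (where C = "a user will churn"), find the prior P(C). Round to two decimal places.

In odds form, posterior odds = prior odds × likelihood ratio, so prior odds = posterior odds ÷ LR.
Posterior odds = 0.942/(1−0.942) = 16.2414. LR = 0.94/0.13 = 7.2308.
Prior odds = 16.2414/7.2308 = 2.2461, so P(C) = 2.2461/(1+2.2461) ≈ 0.69.

P(C) = 0.69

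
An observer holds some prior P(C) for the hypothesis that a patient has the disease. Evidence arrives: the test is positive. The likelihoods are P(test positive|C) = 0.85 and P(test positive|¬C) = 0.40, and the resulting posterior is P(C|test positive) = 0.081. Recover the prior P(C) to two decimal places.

Bayes' rule in odds form gives O(C|E) = O(C)·[P(E|C)/P(E|¬C)], hence O(C) = O(C|E)/LR.
Posterior odds = 0.081/(1−0.081) = 0.0881. LR = 0.85/0.40 = 2.1250.
Prior odds = 0.0881/2.1250 = 0.0415, so P(C) = 0.0415/(1+0.0415) ≈ 0.04.

P(C) = 0.04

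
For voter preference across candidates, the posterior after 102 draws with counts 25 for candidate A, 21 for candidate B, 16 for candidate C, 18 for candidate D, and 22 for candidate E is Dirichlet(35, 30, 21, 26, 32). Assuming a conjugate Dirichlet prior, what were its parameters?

Dirichlet(10, 9, 5, 8, 10)

For a Dirichlet(α) prior with multinomial counts c, the posterior is Dirichlet(α + c) componentwise.
Subtract each count from the matching posterior parameter: 35−25=10, 30−21=9, 21−16=5, 26−18=8, 32−22=10.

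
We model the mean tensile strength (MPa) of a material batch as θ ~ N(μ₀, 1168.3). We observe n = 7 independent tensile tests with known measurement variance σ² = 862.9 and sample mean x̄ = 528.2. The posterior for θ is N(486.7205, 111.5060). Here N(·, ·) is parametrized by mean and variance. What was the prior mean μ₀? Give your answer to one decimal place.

The posterior mean is a precision-weighted average: μ_n = (τ₀μ₀ + τ_data·x̄)/(τ₀+τ_data), with τ₀=1/σ₀² and τ_data=n/σ².
Here τ₀ = 1/1168.3 = 0.000856 and τ_data = 7/862.9 = 0.008112, so τ_n = 0.008968.
Rearranging for μ₀: μ₀ = (μ_n·τ_n − τ_data·x̄)/τ₀ = (486.7205·0.008968 − 0.008112·528.2) / 0.000856 = 0.080151/0.000856 ≈ 93.6.

μ₀ = 93.6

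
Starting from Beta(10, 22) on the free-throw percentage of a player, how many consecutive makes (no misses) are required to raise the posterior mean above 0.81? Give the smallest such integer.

After k makes and 0 misses the posterior is Beta(10+k, 22), with mean (10+k)/(10+22+k).
Set (10+k)/(32+k) > 0.81 and solve: k > (0.81·32 − 10)/(1 − 0.81) = 83.789.
The smallest integer exceeding 83.789 is 84.

k = 84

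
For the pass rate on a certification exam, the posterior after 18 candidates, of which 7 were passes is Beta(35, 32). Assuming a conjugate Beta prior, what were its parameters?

Under Beta–binomial conjugacy the posterior parameters are (α+s, β+f).
So α = 35 − 7 = 28 and β = 32 − 11 = 21.

Beta(28, 21)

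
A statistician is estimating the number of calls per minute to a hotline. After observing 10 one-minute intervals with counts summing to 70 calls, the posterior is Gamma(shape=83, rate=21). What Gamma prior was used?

Gamma(shape=13, rate=11)

Gamma–Poisson conjugacy: posterior shape = α + Σxᵢ, posterior rate = β + n.
So α = 83 − 70 = 13 and β = 21 − 10 = 11.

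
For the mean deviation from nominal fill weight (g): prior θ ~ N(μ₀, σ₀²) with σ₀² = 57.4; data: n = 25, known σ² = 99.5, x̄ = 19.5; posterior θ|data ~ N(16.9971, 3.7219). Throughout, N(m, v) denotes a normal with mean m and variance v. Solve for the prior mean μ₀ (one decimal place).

μ₀ = -19.1

The posterior mean is a precision-weighted average: μ_n = (τ₀μ₀ + τ_data·x̄)/(τ₀+τ_data), with τ₀=1/σ₀² and τ_data=n/σ².
Here τ₀ = 1/57.4 = 0.017422 and τ_data = 25/99.5 = 0.251256, so τ_n = 0.268678.
Rearranging for μ₀: μ₀ = (μ_n·τ_n − τ_data·x̄)/τ₀ = (16.9971·0.268678 − 0.251256·19.5) / 0.017422 = -0.332745/0.017422 ≈ -19.1.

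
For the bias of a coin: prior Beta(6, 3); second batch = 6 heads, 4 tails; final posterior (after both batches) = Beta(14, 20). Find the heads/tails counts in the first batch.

Sequential conjugate updates are equivalent to a single update on the pooled data, so total successes = posterior α − prior α and total failures = posterior β − prior β.
Total across both batches: 14−6=8 heads, 20−3=17 tails.
Subtract the second batch: 8−6=2 heads and 17−4=13 tails.

2 heads and 13 tails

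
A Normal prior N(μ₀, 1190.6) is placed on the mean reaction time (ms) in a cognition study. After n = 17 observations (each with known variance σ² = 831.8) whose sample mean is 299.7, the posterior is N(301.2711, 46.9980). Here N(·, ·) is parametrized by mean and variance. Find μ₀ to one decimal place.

The posterior mean is a precision-weighted average: μ_n = (τ₀μ₀ + τ_data·x̄)/(τ₀+τ_data), with τ₀=1/σ₀² and τ_data=n/σ².
Here τ₀ = 1/1190.6 = 0.000840 and τ_data = 17/831.8 = 0.020438, so τ_n = 0.021278.
Rearranging for μ₀: μ₀ = (μ_n·τ_n − τ_data·x̄)/τ₀ = (301.2711·0.021278 − 0.020438·299.7) / 0.000840 = 0.285178/0.000840 ≈ 339.5.

μ₀ = 339.5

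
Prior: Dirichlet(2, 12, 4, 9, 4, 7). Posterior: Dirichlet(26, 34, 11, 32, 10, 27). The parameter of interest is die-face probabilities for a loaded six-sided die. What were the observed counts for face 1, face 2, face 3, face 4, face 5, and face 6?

counts (24, 22, 7, 23, 6, 20)

For a Dirichlet(α) prior with multinomial counts c, the posterior is Dirichlet(α + c) componentwise.
Counts are posterior − prior componentwise: 26−2=24, 34−12=22, 11−4=7, 32−9=23, 10−4=6, 27−7=20.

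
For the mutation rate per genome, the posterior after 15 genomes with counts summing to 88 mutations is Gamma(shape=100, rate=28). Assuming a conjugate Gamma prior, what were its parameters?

Gamma(shape=12, rate=13)

Gamma–Poisson conjugacy: posterior shape = α + Σxᵢ, posterior rate = β + n.
So α = 100 − 88 = 12 and β = 28 − 15 = 13.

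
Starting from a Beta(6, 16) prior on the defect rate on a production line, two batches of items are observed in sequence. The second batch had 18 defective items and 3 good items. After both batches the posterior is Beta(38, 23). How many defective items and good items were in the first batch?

Because Beta–binomial updating is additive in the counts, the combined data contributed (α_post−α_prior, β_post−β_prior) successes and failures.
Total across both batches: 38−6=32 defective items, 23−16=7 good items.
Subtract the second batch: 32−18=14 defective items and 7−3=4 good items.

14 defective items and 4 good items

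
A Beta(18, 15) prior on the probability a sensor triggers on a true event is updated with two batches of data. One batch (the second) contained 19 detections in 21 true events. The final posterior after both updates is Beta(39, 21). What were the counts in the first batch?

2 detections and 4 misses

Sequential conjugate updates are equivalent to a single update on the pooled data, so total successes = posterior α − prior α and total failures = posterior β − prior β.
Total across both batches: 39−18=21 detections, 21−15=6 misses.
Subtract the second batch: 21−19=2 detections and 6−2=4 misses.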